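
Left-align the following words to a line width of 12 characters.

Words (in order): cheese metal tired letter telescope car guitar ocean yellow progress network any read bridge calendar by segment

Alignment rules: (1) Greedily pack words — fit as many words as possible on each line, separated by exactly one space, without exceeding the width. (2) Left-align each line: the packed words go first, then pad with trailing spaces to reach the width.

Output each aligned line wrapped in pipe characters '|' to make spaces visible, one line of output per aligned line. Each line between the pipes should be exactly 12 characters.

Line 1: ['cheese', 'metal'] (min_width=12, slack=0)
Line 2: ['tired', 'letter'] (min_width=12, slack=0)
Line 3: ['telescope'] (min_width=9, slack=3)
Line 4: ['car', 'guitar'] (min_width=10, slack=2)
Line 5: ['ocean', 'yellow'] (min_width=12, slack=0)
Line 6: ['progress'] (min_width=8, slack=4)
Line 7: ['network', 'any'] (min_width=11, slack=1)
Line 8: ['read', 'bridge'] (min_width=11, slack=1)
Line 9: ['calendar', 'by'] (min_width=11, slack=1)
Line 10: ['segment'] (min_width=7, slack=5)

Answer: |cheese metal|
|tired letter|
|telescope   |
|car guitar  |
|ocean yellow|
|progress    |
|network any |
|read bridge |
|calendar by |
|segment     |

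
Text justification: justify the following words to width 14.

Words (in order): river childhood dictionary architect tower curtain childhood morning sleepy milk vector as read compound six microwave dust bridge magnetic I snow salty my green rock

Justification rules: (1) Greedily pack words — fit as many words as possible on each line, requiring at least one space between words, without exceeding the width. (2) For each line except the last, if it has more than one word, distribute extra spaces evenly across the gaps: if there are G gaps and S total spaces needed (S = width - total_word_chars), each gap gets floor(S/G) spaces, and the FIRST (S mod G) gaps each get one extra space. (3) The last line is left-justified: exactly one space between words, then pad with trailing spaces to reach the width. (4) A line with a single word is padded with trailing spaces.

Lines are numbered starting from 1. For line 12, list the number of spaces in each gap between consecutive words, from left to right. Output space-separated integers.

Answer: 5

Derivation:
Line 1: ['river'] (min_width=5, slack=9)
Line 2: ['childhood'] (min_width=9, slack=5)
Line 3: ['dictionary'] (min_width=10, slack=4)
Line 4: ['architect'] (min_width=9, slack=5)
Line 5: ['tower', 'curtain'] (min_width=13, slack=1)
Line 6: ['childhood'] (min_width=9, slack=5)
Line 7: ['morning', 'sleepy'] (min_width=14, slack=0)
Line 8: ['milk', 'vector', 'as'] (min_width=14, slack=0)
Line 9: ['read', 'compound'] (min_width=13, slack=1)
Line 10: ['six', 'microwave'] (min_width=13, slack=1)
Line 11: ['dust', 'bridge'] (min_width=11, slack=3)
Line 12: ['magnetic', 'I'] (min_width=10, slack=4)
Line 13: ['snow', 'salty', 'my'] (min_width=13, slack=1)
Line 14: ['green', 'rock'] (min_width=10, slack=4)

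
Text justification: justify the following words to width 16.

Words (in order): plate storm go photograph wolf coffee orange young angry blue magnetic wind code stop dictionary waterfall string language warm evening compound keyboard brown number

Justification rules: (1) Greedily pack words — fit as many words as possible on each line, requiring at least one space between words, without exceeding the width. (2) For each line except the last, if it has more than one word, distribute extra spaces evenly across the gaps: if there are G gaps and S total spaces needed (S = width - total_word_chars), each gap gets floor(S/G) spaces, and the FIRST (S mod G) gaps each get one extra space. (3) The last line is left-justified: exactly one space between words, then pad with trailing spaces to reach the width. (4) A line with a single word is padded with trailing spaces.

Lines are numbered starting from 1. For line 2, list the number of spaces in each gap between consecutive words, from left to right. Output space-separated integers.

Line 1: ['plate', 'storm', 'go'] (min_width=14, slack=2)
Line 2: ['photograph', 'wolf'] (min_width=15, slack=1)
Line 3: ['coffee', 'orange'] (min_width=13, slack=3)
Line 4: ['young', 'angry', 'blue'] (min_width=16, slack=0)
Line 5: ['magnetic', 'wind'] (min_width=13, slack=3)
Line 6: ['code', 'stop'] (min_width=9, slack=7)
Line 7: ['dictionary'] (min_width=10, slack=6)
Line 8: ['waterfall', 'string'] (min_width=16, slack=0)
Line 9: ['language', 'warm'] (min_width=13, slack=3)
Line 10: ['evening', 'compound'] (min_width=16, slack=0)
Line 11: ['keyboard', 'brown'] (min_width=14, slack=2)
Line 12: ['number'] (min_width=6, slack=10)

Answer: 2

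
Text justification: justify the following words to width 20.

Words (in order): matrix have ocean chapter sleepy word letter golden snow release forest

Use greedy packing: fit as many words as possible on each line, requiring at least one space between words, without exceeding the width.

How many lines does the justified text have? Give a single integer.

Line 1: ['matrix', 'have', 'ocean'] (min_width=17, slack=3)
Line 2: ['chapter', 'sleepy', 'word'] (min_width=19, slack=1)
Line 3: ['letter', 'golden', 'snow'] (min_width=18, slack=2)
Line 4: ['release', 'forest'] (min_width=14, slack=6)
Total lines: 4

Answer: 4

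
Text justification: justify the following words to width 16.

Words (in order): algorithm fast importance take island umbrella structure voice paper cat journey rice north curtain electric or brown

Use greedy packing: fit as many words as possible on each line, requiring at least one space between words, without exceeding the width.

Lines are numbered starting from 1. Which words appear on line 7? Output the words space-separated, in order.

Answer: north curtain

Derivation:
Line 1: ['algorithm', 'fast'] (min_width=14, slack=2)
Line 2: ['importance', 'take'] (min_width=15, slack=1)
Line 3: ['island', 'umbrella'] (min_width=15, slack=1)
Line 4: ['structure', 'voice'] (min_width=15, slack=1)
Line 5: ['paper', 'cat'] (min_width=9, slack=7)
Line 6: ['journey', 'rice'] (min_width=12, slack=4)
Line 7: ['north', 'curtain'] (min_width=13, slack=3)
Line 8: ['electric', 'or'] (min_width=11, slack=5)
Line 9: ['brown'] (min_width=5, slack=11)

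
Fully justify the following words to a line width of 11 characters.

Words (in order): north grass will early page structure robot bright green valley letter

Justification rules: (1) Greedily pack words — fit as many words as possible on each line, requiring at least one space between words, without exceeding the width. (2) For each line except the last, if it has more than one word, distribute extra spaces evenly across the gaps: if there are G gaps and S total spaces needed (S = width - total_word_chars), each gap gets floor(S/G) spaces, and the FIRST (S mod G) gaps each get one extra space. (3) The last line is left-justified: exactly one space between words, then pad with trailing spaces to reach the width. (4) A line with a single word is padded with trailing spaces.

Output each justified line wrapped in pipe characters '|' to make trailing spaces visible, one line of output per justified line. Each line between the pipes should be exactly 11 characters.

Answer: |north grass|
|will  early|
|page       |
|structure  |
|robot      |
|bright     |
|green      |
|valley     |
|letter     |

Derivation:
Line 1: ['north', 'grass'] (min_width=11, slack=0)
Line 2: ['will', 'early'] (min_width=10, slack=1)
Line 3: ['page'] (min_width=4, slack=7)
Line 4: ['structure'] (min_width=9, slack=2)
Line 5: ['robot'] (min_width=5, slack=6)
Line 6: ['bright'] (min_width=6, slack=5)
Line 7: ['green'] (min_width=5, slack=6)
Line 8: ['valley'] (min_width=6, slack=5)
Line 9: ['letter'] (min_width=6, slack=5)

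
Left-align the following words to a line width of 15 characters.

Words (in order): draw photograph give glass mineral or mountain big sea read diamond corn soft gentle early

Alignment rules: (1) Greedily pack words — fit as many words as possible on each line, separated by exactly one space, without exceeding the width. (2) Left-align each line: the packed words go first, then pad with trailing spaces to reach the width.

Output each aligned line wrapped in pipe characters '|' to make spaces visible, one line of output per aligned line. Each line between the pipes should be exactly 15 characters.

Answer: |draw photograph|
|give glass     |
|mineral or     |
|mountain big   |
|sea read       |
|diamond corn   |
|soft gentle    |
|early          |

Derivation:
Line 1: ['draw', 'photograph'] (min_width=15, slack=0)
Line 2: ['give', 'glass'] (min_width=10, slack=5)
Line 3: ['mineral', 'or'] (min_width=10, slack=5)
Line 4: ['mountain', 'big'] (min_width=12, slack=3)
Line 5: ['sea', 'read'] (min_width=8, slack=7)
Line 6: ['diamond', 'corn'] (min_width=12, slack=3)
Line 7: ['soft', 'gentle'] (min_width=11, slack=4)
Line 8: ['early'] (min_width=5, slack=10)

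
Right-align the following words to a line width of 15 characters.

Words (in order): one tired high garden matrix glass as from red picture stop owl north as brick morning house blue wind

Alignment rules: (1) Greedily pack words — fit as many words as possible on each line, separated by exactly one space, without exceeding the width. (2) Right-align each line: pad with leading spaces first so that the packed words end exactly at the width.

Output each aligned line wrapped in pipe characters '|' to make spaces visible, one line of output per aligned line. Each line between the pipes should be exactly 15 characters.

Line 1: ['one', 'tired', 'high'] (min_width=14, slack=1)
Line 2: ['garden', 'matrix'] (min_width=13, slack=2)
Line 3: ['glass', 'as', 'from'] (min_width=13, slack=2)
Line 4: ['red', 'picture'] (min_width=11, slack=4)
Line 5: ['stop', 'owl', 'north'] (min_width=14, slack=1)
Line 6: ['as', 'brick'] (min_width=8, slack=7)
Line 7: ['morning', 'house'] (min_width=13, slack=2)
Line 8: ['blue', 'wind'] (min_width=9, slack=6)

Answer: | one tired high|
|  garden matrix|
|  glass as from|
|    red picture|
| stop owl north|
|       as brick|
|  morning house|
|      blue wind|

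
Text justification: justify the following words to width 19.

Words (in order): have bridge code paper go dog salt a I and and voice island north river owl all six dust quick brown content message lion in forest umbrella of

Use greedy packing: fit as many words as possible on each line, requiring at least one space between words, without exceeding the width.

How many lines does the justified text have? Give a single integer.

Answer: 8

Derivation:
Line 1: ['have', 'bridge', 'code'] (min_width=16, slack=3)
Line 2: ['paper', 'go', 'dog', 'salt', 'a'] (min_width=19, slack=0)
Line 3: ['I', 'and', 'and', 'voice'] (min_width=15, slack=4)
Line 4: ['island', 'north', 'river'] (min_width=18, slack=1)
Line 5: ['owl', 'all', 'six', 'dust'] (min_width=16, slack=3)
Line 6: ['quick', 'brown', 'content'] (min_width=19, slack=0)
Line 7: ['message', 'lion', 'in'] (min_width=15, slack=4)
Line 8: ['forest', 'umbrella', 'of'] (min_width=18, slack=1)
Total lines: 8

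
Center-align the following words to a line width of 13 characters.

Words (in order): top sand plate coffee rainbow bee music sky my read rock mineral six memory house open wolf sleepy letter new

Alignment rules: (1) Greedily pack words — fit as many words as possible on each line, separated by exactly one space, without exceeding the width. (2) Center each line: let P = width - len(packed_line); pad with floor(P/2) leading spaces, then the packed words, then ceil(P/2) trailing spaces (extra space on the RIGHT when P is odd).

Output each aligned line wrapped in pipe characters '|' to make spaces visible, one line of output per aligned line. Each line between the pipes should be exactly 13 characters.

Line 1: ['top', 'sand'] (min_width=8, slack=5)
Line 2: ['plate', 'coffee'] (min_width=12, slack=1)
Line 3: ['rainbow', 'bee'] (min_width=11, slack=2)
Line 4: ['music', 'sky', 'my'] (min_width=12, slack=1)
Line 5: ['read', 'rock'] (min_width=9, slack=4)
Line 6: ['mineral', 'six'] (min_width=11, slack=2)
Line 7: ['memory', 'house'] (min_width=12, slack=1)
Line 8: ['open', 'wolf'] (min_width=9, slack=4)
Line 9: ['sleepy', 'letter'] (min_width=13, slack=0)
Line 10: ['new'] (min_width=3, slack=10)

Answer: |  top sand   |
|plate coffee |
| rainbow bee |
|music sky my |
|  read rock  |
| mineral six |
|memory house |
|  open wolf  |
|sleepy letter|
|     new     |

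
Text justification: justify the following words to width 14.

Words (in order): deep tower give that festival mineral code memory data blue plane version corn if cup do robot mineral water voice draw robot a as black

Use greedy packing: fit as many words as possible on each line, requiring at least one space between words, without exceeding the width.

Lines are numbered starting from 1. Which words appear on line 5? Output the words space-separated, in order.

Line 1: ['deep', 'tower'] (min_width=10, slack=4)
Line 2: ['give', 'that'] (min_width=9, slack=5)
Line 3: ['festival'] (min_width=8, slack=6)
Line 4: ['mineral', 'code'] (min_width=12, slack=2)
Line 5: ['memory', 'data'] (min_width=11, slack=3)
Line 6: ['blue', 'plane'] (min_width=10, slack=4)
Line 7: ['version', 'corn'] (min_width=12, slack=2)
Line 8: ['if', 'cup', 'do'] (min_width=9, slack=5)
Line 9: ['robot', 'mineral'] (min_width=13, slack=1)
Line 10: ['water', 'voice'] (min_width=11, slack=3)
Line 11: ['draw', 'robot', 'a'] (min_width=12, slack=2)
Line 12: ['as', 'black'] (min_width=8, slack=6)

Answer: memory data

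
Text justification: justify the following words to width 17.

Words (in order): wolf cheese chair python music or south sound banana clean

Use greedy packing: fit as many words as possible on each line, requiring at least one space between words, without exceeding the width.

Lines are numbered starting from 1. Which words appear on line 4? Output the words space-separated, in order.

Line 1: ['wolf', 'cheese', 'chair'] (min_width=17, slack=0)
Line 2: ['python', 'music', 'or'] (min_width=15, slack=2)
Line 3: ['south', 'sound'] (min_width=11, slack=6)
Line 4: ['banana', 'clean'] (min_width=12, slack=5)

Answer: banana clean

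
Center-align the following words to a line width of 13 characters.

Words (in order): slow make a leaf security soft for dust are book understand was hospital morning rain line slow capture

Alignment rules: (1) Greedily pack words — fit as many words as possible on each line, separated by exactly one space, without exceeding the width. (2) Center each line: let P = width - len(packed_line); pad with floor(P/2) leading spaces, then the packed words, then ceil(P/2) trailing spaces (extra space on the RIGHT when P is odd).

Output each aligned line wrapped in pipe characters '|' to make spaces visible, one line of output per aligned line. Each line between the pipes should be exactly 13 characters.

Line 1: ['slow', 'make', 'a'] (min_width=11, slack=2)
Line 2: ['leaf', 'security'] (min_width=13, slack=0)
Line 3: ['soft', 'for', 'dust'] (min_width=13, slack=0)
Line 4: ['are', 'book'] (min_width=8, slack=5)
Line 5: ['understand'] (min_width=10, slack=3)
Line 6: ['was', 'hospital'] (min_width=12, slack=1)
Line 7: ['morning', 'rain'] (min_width=12, slack=1)
Line 8: ['line', 'slow'] (min_width=9, slack=4)
Line 9: ['capture'] (min_width=7, slack=6)

Answer: | slow make a |
|leaf security|
|soft for dust|
|  are book   |
| understand  |
|was hospital |
|morning rain |
|  line slow  |
|   capture   |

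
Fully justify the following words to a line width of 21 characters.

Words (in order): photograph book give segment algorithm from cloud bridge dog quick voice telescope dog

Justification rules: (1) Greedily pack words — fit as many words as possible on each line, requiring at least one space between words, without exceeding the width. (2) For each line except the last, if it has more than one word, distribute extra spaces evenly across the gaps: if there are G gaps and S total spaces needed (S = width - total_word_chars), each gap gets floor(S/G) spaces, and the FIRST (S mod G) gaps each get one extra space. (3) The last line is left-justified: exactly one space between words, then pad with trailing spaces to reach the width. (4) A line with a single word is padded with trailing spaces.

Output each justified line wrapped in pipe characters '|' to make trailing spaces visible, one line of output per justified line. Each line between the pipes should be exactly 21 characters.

Line 1: ['photograph', 'book', 'give'] (min_width=20, slack=1)
Line 2: ['segment', 'algorithm'] (min_width=17, slack=4)
Line 3: ['from', 'cloud', 'bridge', 'dog'] (min_width=21, slack=0)
Line 4: ['quick', 'voice', 'telescope'] (min_width=21, slack=0)
Line 5: ['dog'] (min_width=3, slack=18)

Answer: |photograph  book give|
|segment     algorithm|
|from cloud bridge dog|
|quick voice telescope|
|dog                  |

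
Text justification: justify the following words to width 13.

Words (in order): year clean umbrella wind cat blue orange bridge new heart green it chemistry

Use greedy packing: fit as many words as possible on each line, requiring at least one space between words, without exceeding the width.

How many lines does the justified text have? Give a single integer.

Answer: 7

Derivation:
Line 1: ['year', 'clean'] (min_width=10, slack=3)
Line 2: ['umbrella', 'wind'] (min_width=13, slack=0)
Line 3: ['cat', 'blue'] (min_width=8, slack=5)
Line 4: ['orange', 'bridge'] (min_width=13, slack=0)
Line 5: ['new', 'heart'] (min_width=9, slack=4)
Line 6: ['green', 'it'] (min_width=8, slack=5)
Line 7: ['chemistry'] (min_width=9, slack=4)
Total lines: 7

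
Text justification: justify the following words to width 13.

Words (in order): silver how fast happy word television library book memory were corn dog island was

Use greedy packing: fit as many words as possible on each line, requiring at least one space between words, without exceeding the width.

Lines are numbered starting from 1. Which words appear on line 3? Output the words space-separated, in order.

Answer: word

Derivation:
Line 1: ['silver', 'how'] (min_width=10, slack=3)
Line 2: ['fast', 'happy'] (min_width=10, slack=3)
Line 3: ['word'] (min_width=4, slack=9)
Line 4: ['television'] (min_width=10, slack=3)
Line 5: ['library', 'book'] (min_width=12, slack=1)
Line 6: ['memory', 'were'] (min_width=11, slack=2)
Line 7: ['corn', 'dog'] (min_width=8, slack=5)
Line 8: ['island', 'was'] (min_width=10, slack=3)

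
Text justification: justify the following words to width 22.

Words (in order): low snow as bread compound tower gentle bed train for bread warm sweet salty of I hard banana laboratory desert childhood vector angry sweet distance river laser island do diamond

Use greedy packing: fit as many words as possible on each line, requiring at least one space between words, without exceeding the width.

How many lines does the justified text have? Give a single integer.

Line 1: ['low', 'snow', 'as', 'bread'] (min_width=17, slack=5)
Line 2: ['compound', 'tower', 'gentle'] (min_width=21, slack=1)
Line 3: ['bed', 'train', 'for', 'bread'] (min_width=19, slack=3)
Line 4: ['warm', 'sweet', 'salty', 'of', 'I'] (min_width=21, slack=1)
Line 5: ['hard', 'banana', 'laboratory'] (min_width=22, slack=0)
Line 6: ['desert', 'childhood'] (min_width=16, slack=6)
Line 7: ['vector', 'angry', 'sweet'] (min_width=18, slack=4)
Line 8: ['distance', 'river', 'laser'] (min_width=20, slack=2)
Line 9: ['island', 'do', 'diamond'] (min_width=17, slack=5)
Total lines: 9

Answer: 9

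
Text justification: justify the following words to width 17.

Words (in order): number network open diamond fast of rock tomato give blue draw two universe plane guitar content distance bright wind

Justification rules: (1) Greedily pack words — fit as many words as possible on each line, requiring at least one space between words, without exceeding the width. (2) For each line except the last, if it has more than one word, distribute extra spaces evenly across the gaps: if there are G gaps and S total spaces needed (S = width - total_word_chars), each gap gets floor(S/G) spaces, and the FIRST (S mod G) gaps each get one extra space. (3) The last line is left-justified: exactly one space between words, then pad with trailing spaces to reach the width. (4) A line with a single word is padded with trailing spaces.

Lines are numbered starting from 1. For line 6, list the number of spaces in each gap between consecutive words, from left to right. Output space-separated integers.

Line 1: ['number', 'network'] (min_width=14, slack=3)
Line 2: ['open', 'diamond', 'fast'] (min_width=17, slack=0)
Line 3: ['of', 'rock', 'tomato'] (min_width=14, slack=3)
Line 4: ['give', 'blue', 'draw'] (min_width=14, slack=3)
Line 5: ['two', 'universe'] (min_width=12, slack=5)
Line 6: ['plane', 'guitar'] (min_width=12, slack=5)
Line 7: ['content', 'distance'] (min_width=16, slack=1)
Line 8: ['bright', 'wind'] (min_width=11, slack=6)

Answer: 6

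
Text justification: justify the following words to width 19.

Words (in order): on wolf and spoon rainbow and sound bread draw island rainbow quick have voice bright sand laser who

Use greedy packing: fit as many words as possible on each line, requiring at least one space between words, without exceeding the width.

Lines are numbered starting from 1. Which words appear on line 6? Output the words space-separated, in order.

Line 1: ['on', 'wolf', 'and', 'spoon'] (min_width=17, slack=2)
Line 2: ['rainbow', 'and', 'sound'] (min_width=17, slack=2)
Line 3: ['bread', 'draw', 'island'] (min_width=17, slack=2)
Line 4: ['rainbow', 'quick', 'have'] (min_width=18, slack=1)
Line 5: ['voice', 'bright', 'sand'] (min_width=17, slack=2)
Line 6: ['laser', 'who'] (min_width=9, slack=10)

Answer: laser who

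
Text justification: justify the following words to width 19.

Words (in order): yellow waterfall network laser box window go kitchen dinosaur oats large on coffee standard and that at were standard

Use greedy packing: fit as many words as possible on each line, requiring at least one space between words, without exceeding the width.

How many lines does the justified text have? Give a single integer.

Line 1: ['yellow', 'waterfall'] (min_width=16, slack=3)
Line 2: ['network', 'laser', 'box'] (min_width=17, slack=2)
Line 3: ['window', 'go', 'kitchen'] (min_width=17, slack=2)
Line 4: ['dinosaur', 'oats', 'large'] (min_width=19, slack=0)
Line 5: ['on', 'coffee', 'standard'] (min_width=18, slack=1)
Line 6: ['and', 'that', 'at', 'were'] (min_width=16, slack=3)
Line 7: ['standard'] (min_width=8, slack=11)
Total lines: 7

Answer: 7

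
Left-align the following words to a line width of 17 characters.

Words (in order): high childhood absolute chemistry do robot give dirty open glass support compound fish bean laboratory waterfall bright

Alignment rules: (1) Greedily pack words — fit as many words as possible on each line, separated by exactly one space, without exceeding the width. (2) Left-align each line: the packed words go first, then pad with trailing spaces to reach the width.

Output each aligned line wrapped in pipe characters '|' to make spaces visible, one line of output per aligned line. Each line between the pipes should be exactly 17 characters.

Answer: |high childhood   |
|absolute         |
|chemistry do     |
|robot give dirty |
|open glass       |
|support compound |
|fish bean        |
|laboratory       |
|waterfall bright |

Derivation:
Line 1: ['high', 'childhood'] (min_width=14, slack=3)
Line 2: ['absolute'] (min_width=8, slack=9)
Line 3: ['chemistry', 'do'] (min_width=12, slack=5)
Line 4: ['robot', 'give', 'dirty'] (min_width=16, slack=1)
Line 5: ['open', 'glass'] (min_width=10, slack=7)
Line 6: ['support', 'compound'] (min_width=16, slack=1)
Line 7: ['fish', 'bean'] (min_width=9, slack=8)
Line 8: ['laboratory'] (min_width=10, slack=7)
Line 9: ['waterfall', 'bright'] (min_width=16, slack=1)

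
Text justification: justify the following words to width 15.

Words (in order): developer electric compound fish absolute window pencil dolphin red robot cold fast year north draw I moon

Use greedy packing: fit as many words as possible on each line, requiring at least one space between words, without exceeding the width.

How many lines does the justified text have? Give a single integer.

Answer: 8

Derivation:
Line 1: ['developer'] (min_width=9, slack=6)
Line 2: ['electric'] (min_width=8, slack=7)
Line 3: ['compound', 'fish'] (min_width=13, slack=2)
Line 4: ['absolute', 'window'] (min_width=15, slack=0)
Line 5: ['pencil', 'dolphin'] (min_width=14, slack=1)
Line 6: ['red', 'robot', 'cold'] (min_width=14, slack=1)
Line 7: ['fast', 'year', 'north'] (min_width=15, slack=0)
Line 8: ['draw', 'I', 'moon'] (min_width=11, slack=4)
Total lines: 8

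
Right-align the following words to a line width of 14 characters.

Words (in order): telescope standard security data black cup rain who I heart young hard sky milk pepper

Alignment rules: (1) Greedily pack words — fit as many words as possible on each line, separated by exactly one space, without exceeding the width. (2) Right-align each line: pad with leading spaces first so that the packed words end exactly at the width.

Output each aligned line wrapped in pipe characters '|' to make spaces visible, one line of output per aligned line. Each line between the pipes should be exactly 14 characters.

Line 1: ['telescope'] (min_width=9, slack=5)
Line 2: ['standard'] (min_width=8, slack=6)
Line 3: ['security', 'data'] (min_width=13, slack=1)
Line 4: ['black', 'cup', 'rain'] (min_width=14, slack=0)
Line 5: ['who', 'I', 'heart'] (min_width=11, slack=3)
Line 6: ['young', 'hard', 'sky'] (min_width=14, slack=0)
Line 7: ['milk', 'pepper'] (min_width=11, slack=3)

Answer: |     telescope|
|      standard|
| security data|
|black cup rain|
|   who I heart|
|young hard sky|
|   milk pepper|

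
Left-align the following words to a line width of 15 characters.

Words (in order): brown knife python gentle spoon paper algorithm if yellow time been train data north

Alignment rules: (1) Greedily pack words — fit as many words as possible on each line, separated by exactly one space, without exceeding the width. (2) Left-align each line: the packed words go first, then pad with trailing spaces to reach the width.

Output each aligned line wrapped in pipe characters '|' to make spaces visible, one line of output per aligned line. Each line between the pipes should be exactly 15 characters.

Answer: |brown knife    |
|python gentle  |
|spoon paper    |
|algorithm if   |
|yellow time    |
|been train data|
|north          |

Derivation:
Line 1: ['brown', 'knife'] (min_width=11, slack=4)
Line 2: ['python', 'gentle'] (min_width=13, slack=2)
Line 3: ['spoon', 'paper'] (min_width=11, slack=4)
Line 4: ['algorithm', 'if'] (min_width=12, slack=3)
Line 5: ['yellow', 'time'] (min_width=11, slack=4)
Line 6: ['been', 'train', 'data'] (min_width=15, slack=0)
Line 7: ['north'] (min_width=5, slack=10)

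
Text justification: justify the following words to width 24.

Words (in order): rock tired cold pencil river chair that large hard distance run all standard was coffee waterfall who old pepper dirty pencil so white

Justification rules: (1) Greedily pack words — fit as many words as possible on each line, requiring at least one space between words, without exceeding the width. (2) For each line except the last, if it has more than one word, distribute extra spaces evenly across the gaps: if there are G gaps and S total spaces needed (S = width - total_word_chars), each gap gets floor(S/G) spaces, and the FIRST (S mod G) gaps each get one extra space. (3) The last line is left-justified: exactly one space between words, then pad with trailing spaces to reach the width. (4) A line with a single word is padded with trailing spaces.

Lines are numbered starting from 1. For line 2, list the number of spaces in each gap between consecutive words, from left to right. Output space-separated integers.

Line 1: ['rock', 'tired', 'cold', 'pencil'] (min_width=22, slack=2)
Line 2: ['river', 'chair', 'that', 'large'] (min_width=22, slack=2)
Line 3: ['hard', 'distance', 'run', 'all'] (min_width=21, slack=3)
Line 4: ['standard', 'was', 'coffee'] (min_width=19, slack=5)
Line 5: ['waterfall', 'who', 'old', 'pepper'] (min_width=24, slack=0)
Line 6: ['dirty', 'pencil', 'so', 'white'] (min_width=21, slack=3)

Answer: 2 2 1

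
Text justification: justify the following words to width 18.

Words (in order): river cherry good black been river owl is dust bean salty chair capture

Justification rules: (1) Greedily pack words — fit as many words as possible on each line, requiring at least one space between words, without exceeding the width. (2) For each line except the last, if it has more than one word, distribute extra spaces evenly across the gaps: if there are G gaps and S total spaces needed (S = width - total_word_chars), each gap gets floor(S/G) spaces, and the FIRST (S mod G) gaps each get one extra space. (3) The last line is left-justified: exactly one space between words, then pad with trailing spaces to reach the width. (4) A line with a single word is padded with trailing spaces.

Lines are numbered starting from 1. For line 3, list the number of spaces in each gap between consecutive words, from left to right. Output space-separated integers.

Answer: 2 2 1

Derivation:
Line 1: ['river', 'cherry', 'good'] (min_width=17, slack=1)
Line 2: ['black', 'been', 'river'] (min_width=16, slack=2)
Line 3: ['owl', 'is', 'dust', 'bean'] (min_width=16, slack=2)
Line 4: ['salty', 'chair'] (min_width=11, slack=7)
Line 5: ['capture'] (min_width=7, slack=11)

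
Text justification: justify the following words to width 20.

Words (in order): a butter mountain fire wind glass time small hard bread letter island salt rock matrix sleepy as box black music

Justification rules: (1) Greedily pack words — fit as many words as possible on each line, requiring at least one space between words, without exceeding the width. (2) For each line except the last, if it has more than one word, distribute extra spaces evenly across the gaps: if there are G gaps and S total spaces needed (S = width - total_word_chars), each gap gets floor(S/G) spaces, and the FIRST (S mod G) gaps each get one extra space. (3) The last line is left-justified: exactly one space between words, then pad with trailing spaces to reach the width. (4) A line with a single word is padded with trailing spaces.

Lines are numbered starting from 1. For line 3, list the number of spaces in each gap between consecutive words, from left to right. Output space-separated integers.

Line 1: ['a', 'butter', 'mountain'] (min_width=17, slack=3)
Line 2: ['fire', 'wind', 'glass', 'time'] (min_width=20, slack=0)
Line 3: ['small', 'hard', 'bread'] (min_width=16, slack=4)
Line 4: ['letter', 'island', 'salt'] (min_width=18, slack=2)
Line 5: ['rock', 'matrix', 'sleepy'] (min_width=18, slack=2)
Line 6: ['as', 'box', 'black', 'music'] (min_width=18, slack=2)

Answer: 3 3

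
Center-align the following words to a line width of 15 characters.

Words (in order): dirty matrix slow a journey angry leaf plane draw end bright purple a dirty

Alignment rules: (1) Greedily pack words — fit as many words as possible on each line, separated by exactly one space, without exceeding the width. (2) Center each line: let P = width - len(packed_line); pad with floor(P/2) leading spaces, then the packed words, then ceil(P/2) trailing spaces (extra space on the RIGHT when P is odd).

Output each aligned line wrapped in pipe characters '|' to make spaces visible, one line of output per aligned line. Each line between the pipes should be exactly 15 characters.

Line 1: ['dirty', 'matrix'] (min_width=12, slack=3)
Line 2: ['slow', 'a', 'journey'] (min_width=14, slack=1)
Line 3: ['angry', 'leaf'] (min_width=10, slack=5)
Line 4: ['plane', 'draw', 'end'] (min_width=14, slack=1)
Line 5: ['bright', 'purple', 'a'] (min_width=15, slack=0)
Line 6: ['dirty'] (min_width=5, slack=10)

Answer: | dirty matrix  |
|slow a journey |
|  angry leaf   |
|plane draw end |
|bright purple a|
|     dirty     |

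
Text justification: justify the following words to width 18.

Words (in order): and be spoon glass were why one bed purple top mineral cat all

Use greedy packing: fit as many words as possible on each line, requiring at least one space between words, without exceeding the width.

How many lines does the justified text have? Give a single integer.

Line 1: ['and', 'be', 'spoon', 'glass'] (min_width=18, slack=0)
Line 2: ['were', 'why', 'one', 'bed'] (min_width=16, slack=2)
Line 3: ['purple', 'top', 'mineral'] (min_width=18, slack=0)
Line 4: ['cat', 'all'] (min_width=7, slack=11)
Total lines: 4

Answer: 4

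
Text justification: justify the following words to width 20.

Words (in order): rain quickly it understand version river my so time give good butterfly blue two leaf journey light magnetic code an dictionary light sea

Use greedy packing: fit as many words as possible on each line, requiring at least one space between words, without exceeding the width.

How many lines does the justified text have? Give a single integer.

Line 1: ['rain', 'quickly', 'it'] (min_width=15, slack=5)
Line 2: ['understand', 'version'] (min_width=18, slack=2)
Line 3: ['river', 'my', 'so', 'time'] (min_width=16, slack=4)
Line 4: ['give', 'good', 'butterfly'] (min_width=19, slack=1)
Line 5: ['blue', 'two', 'leaf'] (min_width=13, slack=7)
Line 6: ['journey', 'light'] (min_width=13, slack=7)
Line 7: ['magnetic', 'code', 'an'] (min_width=16, slack=4)
Line 8: ['dictionary', 'light', 'sea'] (min_width=20, slack=0)
Total lines: 8

Answer: 8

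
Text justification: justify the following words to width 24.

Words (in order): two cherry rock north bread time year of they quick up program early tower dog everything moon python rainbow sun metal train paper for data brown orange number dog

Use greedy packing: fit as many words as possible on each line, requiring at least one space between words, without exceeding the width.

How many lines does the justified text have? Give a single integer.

Answer: 8

Derivation:
Line 1: ['two', 'cherry', 'rock', 'north'] (min_width=21, slack=3)
Line 2: ['bread', 'time', 'year', 'of', 'they'] (min_width=23, slack=1)
Line 3: ['quick', 'up', 'program', 'early'] (min_width=22, slack=2)
Line 4: ['tower', 'dog', 'everything'] (min_width=20, slack=4)
Line 5: ['moon', 'python', 'rainbow', 'sun'] (min_width=23, slack=1)
Line 6: ['metal', 'train', 'paper', 'for'] (min_width=21, slack=3)
Line 7: ['data', 'brown', 'orange', 'number'] (min_width=24, slack=0)
Line 8: ['dog'] (min_width=3, slack=21)
Total lines: 8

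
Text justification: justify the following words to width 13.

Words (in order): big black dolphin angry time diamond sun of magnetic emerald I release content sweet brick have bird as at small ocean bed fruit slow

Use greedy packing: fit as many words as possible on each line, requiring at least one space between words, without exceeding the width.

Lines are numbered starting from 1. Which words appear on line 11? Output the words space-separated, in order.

Answer: small ocean

Derivation:
Line 1: ['big', 'black'] (min_width=9, slack=4)
Line 2: ['dolphin', 'angry'] (min_width=13, slack=0)
Line 3: ['time', 'diamond'] (min_width=12, slack=1)
Line 4: ['sun', 'of'] (min_width=6, slack=7)
Line 5: ['magnetic'] (min_width=8, slack=5)
Line 6: ['emerald', 'I'] (min_width=9, slack=4)
Line 7: ['release'] (min_width=7, slack=6)
Line 8: ['content', 'sweet'] (min_width=13, slack=0)
Line 9: ['brick', 'have'] (min_width=10, slack=3)
Line 10: ['bird', 'as', 'at'] (min_width=10, slack=3)
Line 11: ['small', 'ocean'] (min_width=11, slack=2)
Line 12: ['bed', 'fruit'] (min_width=9, slack=4)
Line 13: ['slow'] (min_width=4, slack=9)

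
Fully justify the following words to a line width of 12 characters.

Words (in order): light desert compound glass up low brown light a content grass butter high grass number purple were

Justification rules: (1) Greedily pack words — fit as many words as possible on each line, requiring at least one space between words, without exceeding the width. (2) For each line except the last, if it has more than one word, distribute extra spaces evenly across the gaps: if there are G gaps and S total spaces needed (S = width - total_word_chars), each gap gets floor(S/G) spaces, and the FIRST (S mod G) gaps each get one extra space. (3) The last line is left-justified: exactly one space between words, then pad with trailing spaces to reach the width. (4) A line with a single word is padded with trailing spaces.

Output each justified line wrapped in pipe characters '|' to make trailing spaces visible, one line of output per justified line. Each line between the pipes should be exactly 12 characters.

Answer: |light desert|
|compound    |
|glass up low|
|brown  light|
|a    content|
|grass butter|
|high   grass|
|number      |
|purple were |

Derivation:
Line 1: ['light', 'desert'] (min_width=12, slack=0)
Line 2: ['compound'] (min_width=8, slack=4)
Line 3: ['glass', 'up', 'low'] (min_width=12, slack=0)
Line 4: ['brown', 'light'] (min_width=11, slack=1)
Line 5: ['a', 'content'] (min_width=9, slack=3)
Line 6: ['grass', 'butter'] (min_width=12, slack=0)
Line 7: ['high', 'grass'] (min_width=10, slack=2)
Line 8: ['number'] (min_width=6, slack=6)
Line 9: ['purple', 'were'] (min_width=11, slack=1)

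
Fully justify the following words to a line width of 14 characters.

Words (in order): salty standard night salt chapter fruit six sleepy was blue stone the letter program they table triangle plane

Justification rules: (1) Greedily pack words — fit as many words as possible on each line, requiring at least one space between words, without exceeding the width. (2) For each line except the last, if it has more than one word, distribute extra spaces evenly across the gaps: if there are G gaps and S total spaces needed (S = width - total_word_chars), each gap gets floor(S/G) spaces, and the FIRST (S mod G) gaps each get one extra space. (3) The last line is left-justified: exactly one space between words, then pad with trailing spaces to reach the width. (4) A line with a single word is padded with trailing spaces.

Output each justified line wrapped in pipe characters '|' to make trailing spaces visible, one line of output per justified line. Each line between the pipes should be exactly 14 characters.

Line 1: ['salty', 'standard'] (min_width=14, slack=0)
Line 2: ['night', 'salt'] (min_width=10, slack=4)
Line 3: ['chapter', 'fruit'] (min_width=13, slack=1)
Line 4: ['six', 'sleepy', 'was'] (min_width=14, slack=0)
Line 5: ['blue', 'stone', 'the'] (min_width=14, slack=0)
Line 6: ['letter', 'program'] (min_width=14, slack=0)
Line 7: ['they', 'table'] (min_width=10, slack=4)
Line 8: ['triangle', 'plane'] (min_width=14, slack=0)

Answer: |salty standard|
|night     salt|
|chapter  fruit|
|six sleepy was|
|blue stone the|
|letter program|
|they     table|
|triangle plane|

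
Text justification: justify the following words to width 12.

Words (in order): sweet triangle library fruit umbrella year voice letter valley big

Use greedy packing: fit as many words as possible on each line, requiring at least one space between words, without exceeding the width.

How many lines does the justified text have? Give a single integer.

Line 1: ['sweet'] (min_width=5, slack=7)
Line 2: ['triangle'] (min_width=8, slack=4)
Line 3: ['library'] (min_width=7, slack=5)
Line 4: ['fruit'] (min_width=5, slack=7)
Line 5: ['umbrella'] (min_width=8, slack=4)
Line 6: ['year', 'voice'] (min_width=10, slack=2)
Line 7: ['letter'] (min_width=6, slack=6)
Line 8: ['valley', 'big'] (min_width=10, slack=2)
Total lines: 8

Answer: 8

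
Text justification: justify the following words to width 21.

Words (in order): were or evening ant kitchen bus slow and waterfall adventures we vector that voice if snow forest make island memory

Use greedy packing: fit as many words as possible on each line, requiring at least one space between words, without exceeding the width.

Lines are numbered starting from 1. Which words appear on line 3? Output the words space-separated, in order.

Answer: waterfall adventures

Derivation:
Line 1: ['were', 'or', 'evening', 'ant'] (min_width=19, slack=2)
Line 2: ['kitchen', 'bus', 'slow', 'and'] (min_width=20, slack=1)
Line 3: ['waterfall', 'adventures'] (min_width=20, slack=1)
Line 4: ['we', 'vector', 'that', 'voice'] (min_width=20, slack=1)
Line 5: ['if', 'snow', 'forest', 'make'] (min_width=19, slack=2)
Line 6: ['island', 'memory'] (min_width=13, slack=8)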